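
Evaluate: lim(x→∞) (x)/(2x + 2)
This is an ∞/∞ indeterminate form.

Apply L'Hôpital's rule: differentiate numerator and denominator separately.
  f(x) = x   ⇒   f'(x) = 1
  g(x) = 2·x + 2   ⇒   g'(x) = 2
  lim(x→∞) f'(x)/g'(x) = lim(x→∞) (1)/(2)
  = 1/2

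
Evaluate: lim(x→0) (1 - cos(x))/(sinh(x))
This is a 0/0 indeterminate form.

Apply L'Hôpital's rule: differentiate numerator and denominator separately.
  f(x) = 1 - cos(x)   ⇒   f'(x) = sin(x)
  g(x) = sinh(x)   ⇒   g'(x) = cosh(x)
  lim(x→0) f'(x)/g'(x) = lim(x→0) (sin(x))/(cosh(x))
  = 0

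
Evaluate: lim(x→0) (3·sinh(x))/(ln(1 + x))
This is a 0/0 indeterminate form.

Apply L'Hôpital's rule: differentiate numerator and denominator separately.
  f(x) = 3·sinh(x)   ⇒   f'(x) = 3·cosh(x)
  g(x) = ln(x + 1)   ⇒   g'(x) = 1/(x + 1)
  lim(x→0) f'(x)/g'(x) = lim(x→0) (3·cosh(x))/(1/(x + 1))
  = 3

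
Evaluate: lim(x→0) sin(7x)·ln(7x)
This is a 0·∞ indeterminate form.

Rewrite 0·∞ as a quotient (0/0 or ∞/∞ form), then apply L'Hôpital's rule:
  lim(x→0) sin(7x)·ln(7x) = 0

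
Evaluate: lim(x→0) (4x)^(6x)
This is an exponential indeterminate form.

For exponential indeterminate forms, take the natural log:
  Let L = lim(x→0) (4x)^(6x)
  Then ln(L) = lim(x→0) [exponent × ln(base)]
  Evaluate using L'Hôpital or standard limits, then exponentiate.
  L = 1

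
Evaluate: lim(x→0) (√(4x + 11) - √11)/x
This is a standard limit.

Factor or rationalize the expression:
  lim(x→0) (√(4x + 11) - √11)/x = 2·sqrt(11)/11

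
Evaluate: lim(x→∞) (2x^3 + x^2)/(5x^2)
This is an ∞/∞ indeterminate form.

Apply L'Hôpital's rule: differentiate numerator and denominator separately.
  f(x) = 2·x^3 + x^2   ⇒   f'(x) = 6·x^2 + 2·x
  g(x) = 5·x^2   ⇒   g'(x) = 10·x
  lim(x→∞) f'(x)/g'(x) = lim(x→∞) (6·x^2 + 2·x)/(10·x)
  = ∞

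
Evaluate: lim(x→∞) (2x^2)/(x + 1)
This is an ∞/∞ indeterminate form.

Apply L'Hôpital's rule: differentiate numerator and denominator separately.
  f(x) = 2·x^2   ⇒   f'(x) = 4·x
  g(x) = x + 1   ⇒   g'(x) = 1
  lim(x→∞) f'(x)/g'(x) = lim(x→∞) (4·x)/(1)
  = ∞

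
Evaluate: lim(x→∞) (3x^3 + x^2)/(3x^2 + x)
This is an ∞/∞ indeterminate form.

Apply L'Hôpital's rule: differentiate numerator and denominator separately.
  f(x) = 3·x^3 + x^2   ⇒   f'(x) = 9·x^2 + 2·x
  g(x) = 3·x^2 + x   ⇒   g'(x) = 6·x + 1
  lim(x→∞) f'(x)/g'(x) = lim(x→∞) (9·x^2 + 2·x)/(6·x + 1)
  = ∞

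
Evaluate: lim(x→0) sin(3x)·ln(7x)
This is a 0·∞ indeterminate form.

Rewrite 0·∞ as a quotient (0/0 or ∞/∞ form), then apply L'Hôpital's rule:
  lim(x→0) sin(3x)·ln(7x) = 0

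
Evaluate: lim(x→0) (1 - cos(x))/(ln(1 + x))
This is a 0/0 indeterminate form.

Apply L'Hôpital's rule: differentiate numerator and denominator separately.
  f(x) = 1 - cos(x)   ⇒   f'(x) = sin(x)
  g(x) = ln(x + 1)   ⇒   g'(x) = 1/(x + 1)
  lim(x→0) f'(x)/g'(x) = lim(x→0) (sin(x))/(1/(x + 1))
  = 0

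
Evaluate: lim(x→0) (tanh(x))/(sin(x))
This is a 0/0 indeterminate form.

Apply L'Hôpital's rule: differentiate numerator and denominator separately.
  f(x) = tanh(x)   ⇒   f'(x) = 1 - tanh(x)^2
  g(x) = sin(x)   ⇒   g'(x) = cos(x)
  lim(x→0) f'(x)/g'(x) = lim(x→0) (1 - tanh(x)^2)/(cos(x))
  = 1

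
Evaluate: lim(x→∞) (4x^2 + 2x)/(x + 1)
This is an ∞/∞ indeterminate form.

Apply L'Hôpital's rule: differentiate numerator and denominator separately.
  f(x) = 4·x^2 + 2·x   ⇒   f'(x) = 8·x + 2
  g(x) = x + 1   ⇒   g'(x) = 1
  lim(x→∞) f'(x)/g'(x) = lim(x→∞) (8·x + 2)/(1)
  = ∞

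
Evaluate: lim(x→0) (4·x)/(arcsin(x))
This is a 0/0 indeterminate form.

Apply L'Hôpital's rule: differentiate numerator and denominator separately.
  f(x) = 4·x   ⇒   f'(x) = 4
  g(x) = asin(x)   ⇒   g'(x) = 1/sqrt(1 - x^2)
  lim(x→0) f'(x)/g'(x) = lim(x→0) (4)/(1/sqrt(1 - x^2))
  = 4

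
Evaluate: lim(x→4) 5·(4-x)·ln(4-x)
This is a 0·∞ indeterminate form.

Rewrite 0·∞ as a quotient (0/0 or ∞/∞ form), then apply L'Hôpital's rule:
  lim(x→4) 5·(4-x)·ln(4-x) = 0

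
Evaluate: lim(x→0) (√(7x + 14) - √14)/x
This is a standard limit.

Factor or rationalize the expression:
  lim(x→0) (√(7x + 14) - √14)/x = sqrt(14)/4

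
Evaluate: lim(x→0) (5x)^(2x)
This is an exponential indeterminate form.

For exponential indeterminate forms, take the natural log:
  Let L = lim(x→0) (5x)^(2x)
  Then ln(L) = lim(x→0) [exponent × ln(base)]
  Evaluate using L'Hôpital or standard limits, then exponentiate.
  L = 1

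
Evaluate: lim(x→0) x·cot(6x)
This is a 0·∞ indeterminate form.

Rewrite 0·∞ as a quotient (0/0 or ∞/∞ form), then apply L'Hôpital's rule:
  lim(x→0) x·cot(6x) = 1/6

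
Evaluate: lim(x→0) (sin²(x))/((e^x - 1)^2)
This is a 0/0 indeterminate form.

Apply L'Hôpital's rule: differentiate numerator and denominator separately.
  f(x) = sin(x)^2   ⇒   f'(x) = 2·sin(x)·cos(x)
  g(x) = (e^(x) - 1)^2   ⇒   g'(x) = 2·(e^(x) - 1)·e^(x)
  lim(x→0) f'(x)/g'(x) = lim(x→0) (2·sin(x)·cos(x))/(2·(e^(x) - 1)·e^(x))
  = 1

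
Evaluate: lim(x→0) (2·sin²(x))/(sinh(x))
This is a 0/0 indeterminate form.

Apply L'Hôpital's rule: differentiate numerator and denominator separately.
  f(x) = 2·sin(x)^2   ⇒   f'(x) = 4·sin(x)·cos(x)
  g(x) = sinh(x)   ⇒   g'(x) = cosh(x)
  lim(x→0) f'(x)/g'(x) = lim(x→0) (4·sin(x)·cos(x))/(cosh(x))
  = 0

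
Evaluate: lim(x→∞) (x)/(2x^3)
This is an ∞/∞ indeterminate form.

Apply L'Hôpital's rule: differentiate numerator and denominator separately.
  f(x) = x   ⇒   f'(x) = 1
  g(x) = 2·x^3   ⇒   g'(x) = 6·x^2
  lim(x→∞) f'(x)/g'(x) = lim(x→∞) (1)/(6·x^2)
  = 0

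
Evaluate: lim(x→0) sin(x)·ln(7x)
This is a 0·∞ indeterminate form.

Rewrite 0·∞ as a quotient (0/0 or ∞/∞ form), then apply L'Hôpital's rule:
  lim(x→0) sin(x)·ln(7x) = 0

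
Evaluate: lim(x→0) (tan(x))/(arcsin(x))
This is a 0/0 indeterminate form.

Apply L'Hôpital's rule: differentiate numerator and denominator separately.
  f(x) = tan(x)   ⇒   f'(x) = tan(x)^2 + 1
  g(x) = asin(x)   ⇒   g'(x) = 1/sqrt(1 - x^2)
  lim(x→0) f'(x)/g'(x) = lim(x→0) (tan(x)^2 + 1)/(1/sqrt(1 - x^2))
  = 1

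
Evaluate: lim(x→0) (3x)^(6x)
This is an exponential indeterminate form.

For exponential indeterminate forms, take the natural log:
  Let L = lim(x→0) (3x)^(6x)
  Then ln(L) = lim(x→0) [exponent × ln(base)]
  Evaluate using L'Hôpital or standard limits, then exponentiate.
  L = 1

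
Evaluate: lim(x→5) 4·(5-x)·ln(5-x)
This is a 0·∞ indeterminate form.

Rewrite 0·∞ as a quotient (0/0 or ∞/∞ form), then apply L'Hôpital's rule:
  lim(x→5) 4·(5-x)·ln(5-x) = 0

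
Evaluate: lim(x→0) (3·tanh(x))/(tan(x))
This is a 0/0 indeterminate form.

Apply L'Hôpital's rule: differentiate numerator and denominator separately.
  f(x) = 3·tanh(x)   ⇒   f'(x) = 3 - 3·tanh(x)^2
  g(x) = tan(x)   ⇒   g'(x) = tan(x)^2 + 1
  lim(x→0) f'(x)/g'(x) = lim(x→0) (3 - 3·tanh(x)^2)/(tan(x)^2 + 1)
  = 3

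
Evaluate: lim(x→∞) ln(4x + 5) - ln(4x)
This is an ∞-∞ indeterminate form.

Combine fractions or rationalize to convert ∞-∞ to 0/0 form:
  lim(x→∞) ln(4x + 5) - ln(4x) = 0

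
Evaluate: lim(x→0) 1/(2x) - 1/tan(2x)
This is an ∞-∞ indeterminate form.

Combine fractions or rationalize to convert ∞-∞ to 0/0 form:
  lim(x→0) 1/(2x) - 1/tan(2x) = 0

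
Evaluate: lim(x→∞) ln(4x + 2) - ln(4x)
This is an ∞-∞ indeterminate form.

Combine fractions or rationalize to convert ∞-∞ to 0/0 form:
  lim(x→∞) ln(4x + 2) - ln(4x) = 0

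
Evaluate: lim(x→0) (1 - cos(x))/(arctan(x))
This is a 0/0 indeterminate form.

Apply L'Hôpital's rule: differentiate numerator and denominator separately.
  f(x) = 1 - cos(x)   ⇒   f'(x) = sin(x)
  g(x) = atan(x)   ⇒   g'(x) = 1/(x^2 + 1)
  lim(x→0) f'(x)/g'(x) = lim(x→0) (sin(x))/(1/(x^2 + 1))
  = 0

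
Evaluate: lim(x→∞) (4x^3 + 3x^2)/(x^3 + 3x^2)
This is an ∞/∞ indeterminate form.

Apply L'Hôpital's rule: differentiate numerator and denominator separately.
  f(x) = 4·x^3 + 3·x^2   ⇒   f'(x) = 12·x^2 + 6·x
  g(x) = x^3 + 3·x^2   ⇒   g'(x) = 3·x^2 + 6·x
  lim(x→∞) f'(x)/g'(x) = lim(x→∞) (12·x^2 + 6·x)/(3·x^2 + 6·x)
  = 4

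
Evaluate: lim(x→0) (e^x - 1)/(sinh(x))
This is a 0/0 indeterminate form.

Apply L'Hôpital's rule: differentiate numerator and denominator separately.
  f(x) = e^(x) - 1   ⇒   f'(x) = e^(x)
  g(x) = sinh(x)   ⇒   g'(x) = cosh(x)
  lim(x→0) f'(x)/g'(x) = lim(x→0) (e^(x))/(cosh(x))
  = 1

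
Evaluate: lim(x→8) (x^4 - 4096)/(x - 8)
This is a standard limit.

Factor or rationalize the expression:
  lim(x→8) (x^4 - 4096)/(x - 8) = 2048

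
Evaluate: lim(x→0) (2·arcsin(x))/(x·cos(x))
This is a 0/0 indeterminate form.

Apply L'Hôpital's rule: differentiate numerator and denominator separately.
  f(x) = 2·asin(x)   ⇒   f'(x) = 2/sqrt(1 - x^2)
  g(x) = x·cos(x)   ⇒   g'(x) = -x·sin(x) + cos(x)
  lim(x→0) f'(x)/g'(x) = lim(x→0) (2/sqrt(1 - x^2))/(-x·sin(x) + cos(x))
  = 2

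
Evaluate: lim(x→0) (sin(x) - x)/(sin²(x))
This is a 0/0 indeterminate form.

Apply L'Hôpital's rule: differentiate numerator and denominator separately.
  f(x) = -x + sin(x)   ⇒   f'(x) = cos(x) - 1
  g(x) = sin(x)^2   ⇒   g'(x) = 2·sin(x)·cos(x)
  lim(x→0) f'(x)/g'(x) = lim(x→0) (cos(x) - 1)/(2·sin(x)·cos(x))
  = 0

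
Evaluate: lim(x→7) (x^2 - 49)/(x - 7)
This is a standard limit.

Factor or rationalize the expression:
  lim(x→7) (x^2 - 49)/(x - 7) = 14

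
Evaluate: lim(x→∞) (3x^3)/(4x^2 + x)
This is an ∞/∞ indeterminate form.

Apply L'Hôpital's rule: differentiate numerator and denominator separately.
  f(x) = 3·x^3   ⇒   f'(x) = 9·x^2
  g(x) = 4·x^2 + x   ⇒   g'(x) = 8·x + 1
  lim(x→∞) f'(x)/g'(x) = lim(x→∞) (9·x^2)/(8·x + 1)
  = ∞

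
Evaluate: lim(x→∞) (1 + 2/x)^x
This is an exponential indeterminate form.

For exponential indeterminate forms, take the natural log:
  Let L = lim(x→∞) (1 + 2/x)^x
  Then ln(L) = lim(x→∞) [exponent × ln(base)]
  Evaluate using L'Hôpital or standard limits, then exponentiate.
  L = e²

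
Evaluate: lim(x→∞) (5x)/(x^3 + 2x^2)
This is an ∞/∞ indeterminate form.

Apply L'Hôpital's rule: differentiate numerator and denominator separately.
  f(x) = 5·x   ⇒   f'(x) = 5
  g(x) = x^3 + 2·x^2   ⇒   g'(x) = 3·x^2 + 4·x
  lim(x→∞) f'(x)/g'(x) = lim(x→∞) (5)/(3·x^2 + 4·x)
  = 0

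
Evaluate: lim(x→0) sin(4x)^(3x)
This is an exponential indeterminate form.

For exponential indeterminate forms, take the natural log:
  Let L = lim(x→0) sin(4x)^(3x)
  Then ln(L) = lim(x→0) [exponent × ln(base)]
  Evaluate using L'Hôpital or standard limits, then exponentiate.
  L = 1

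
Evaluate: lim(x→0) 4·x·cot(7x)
This is a 0·∞ indeterminate form.

Rewrite 0·∞ as a quotient (0/0 or ∞/∞ form), then apply L'Hôpital's rule:
  lim(x→0) 4·x·cot(7x) = 4/7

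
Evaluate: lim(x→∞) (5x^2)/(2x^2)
This is an ∞/∞ indeterminate form.

Apply L'Hôpital's rule: differentiate numerator and denominator separately.
  f(x) = 5·x^2   ⇒   f'(x) = 10·x
  g(x) = 2·x^2   ⇒   g'(x) = 4·x
  lim(x→∞) f'(x)/g'(x) = lim(x→∞) (10·x)/(4·x)
  = 5/2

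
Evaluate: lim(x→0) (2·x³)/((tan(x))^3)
This is a 0/0 indeterminate form.

Apply L'Hôpital's rule: differentiate numerator and denominator separately.
  f(x) = 2·x^3   ⇒   f'(x) = 6·x^2
  g(x) = tan(x)^3   ⇒   g'(x) = (3·tan(x)^2 + 3)·tan(x)^2
  lim(x→0) f'(x)/g'(x) = lim(x→0) (6·x^2)/((3·tan(x)^2 + 3)·tan(x)^2)
  = 2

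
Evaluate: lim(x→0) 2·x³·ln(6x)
This is a 0·∞ indeterminate form.

Rewrite 0·∞ as a quotient (0/0 or ∞/∞ form), then apply L'Hôpital's rule:
  lim(x→0) 2·x³·ln(6x) = 0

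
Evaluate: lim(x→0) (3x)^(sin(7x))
This is an exponential indeterminate form.

For exponential indeterminate forms, take the natural log:
  Let L = lim(x→0) (3x)^(sin(7x))
  Then ln(L) = lim(x→0) [exponent × ln(base)]
  Evaluate using L'Hôpital or standard limits, then exponentiate.
  L = 1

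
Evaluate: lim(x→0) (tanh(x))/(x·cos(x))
This is a 0/0 indeterminate form.

Apply L'Hôpital's rule: differentiate numerator and denominator separately.
  f(x) = tanh(x)   ⇒   f'(x) = 1 - tanh(x)^2
  g(x) = x·cos(x)   ⇒   g'(x) = -x·sin(x) + cos(x)
  lim(x→0) f'(x)/g'(x) = lim(x→0) (1 - tanh(x)^2)/(-x·sin(x) + cos(x))
  = 1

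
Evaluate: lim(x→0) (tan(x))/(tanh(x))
This is a 0/0 indeterminate form.

Apply L'Hôpital's rule: differentiate numerator and denominator separately.
  f(x) = tan(x)   ⇒   f'(x) = tan(x)^2 + 1
  g(x) = tanh(x)   ⇒   g'(x) = 1 - tanh(x)^2
  lim(x→0) f'(x)/g'(x) = lim(x→0) (tan(x)^2 + 1)/(1 - tanh(x)^2)
  = 1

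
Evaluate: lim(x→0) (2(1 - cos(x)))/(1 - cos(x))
This is a 0/0 indeterminate form.

Apply L'Hôpital's rule: differentiate numerator and denominator separately.
  f(x) = 2 - 2·cos(x)   ⇒   f'(x) = 2·sin(x)
  g(x) = 1 - cos(x)   ⇒   g'(x) = sin(x)
  lim(x→0) f'(x)/g'(x) = lim(x→0) (2·sin(x))/(sin(x))
  = 2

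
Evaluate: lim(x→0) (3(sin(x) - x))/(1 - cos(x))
This is a 0/0 indeterminate form.

Apply L'Hôpital's rule: differentiate numerator and denominator separately.
  f(x) = -3·x + 3·sin(x)   ⇒   f'(x) = 3·cos(x) - 3
  g(x) = 1 - cos(x)   ⇒   g'(x) = sin(x)
  lim(x→0) f'(x)/g'(x) = lim(x→0) (3·cos(x) - 3)/(sin(x))
  = 0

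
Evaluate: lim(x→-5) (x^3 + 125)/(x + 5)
This is a standard limit.

Factor or rationalize the expression:
  lim(x→-5) (x^3 + 125)/(x + 5) = 75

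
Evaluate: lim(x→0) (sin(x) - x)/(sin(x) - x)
This is a 0/0 indeterminate form.

Apply L'Hôpital's rule: differentiate numerator and denominator separately.
  f(x) = -x + sin(x)   ⇒   f'(x) = cos(x) - 1
  g(x) = -x + sin(x)   ⇒   g'(x) = cos(x) - 1
  lim(x→0) f'(x)/g'(x) = lim(x→0) (cos(x) - 1)/(cos(x) - 1)
  = 1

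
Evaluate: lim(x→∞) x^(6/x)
This is an exponential indeterminate form.

For exponential indeterminate forms, take the natural log:
  Let L = lim(x→∞) x^(6/x)
  Then ln(L) = lim(x→∞) [exponent × ln(base)]
  Evaluate using L'Hôpital or standard limits, then exponentiate.
  L = 1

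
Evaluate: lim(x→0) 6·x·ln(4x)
This is a 0·∞ indeterminate form.

Rewrite 0·∞ as a quotient (0/0 or ∞/∞ form), then apply L'Hôpital's rule:
  lim(x→0) 6·x·ln(4x) = 0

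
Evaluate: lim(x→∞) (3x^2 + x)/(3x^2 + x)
This is an ∞/∞ indeterminate form.

Apply L'Hôpital's rule: differentiate numerator and denominator separately.
  f(x) = 3·x^2 + x   ⇒   f'(x) = 6·x + 1
  g(x) = 3·x^2 + x   ⇒   g'(x) = 6·x + 1
  lim(x→∞) f'(x)/g'(x) = lim(x→∞) (6·x + 1)/(6·x + 1)
  = 1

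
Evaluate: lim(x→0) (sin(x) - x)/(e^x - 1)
This is a 0/0 indeterminate form.

Apply L'Hôpital's rule: differentiate numerator and denominator separately.
  f(x) = -x + sin(x)   ⇒   f'(x) = cos(x) - 1
  g(x) = e^(x) - 1   ⇒   g'(x) = e^(x)
  lim(x→0) f'(x)/g'(x) = lim(x→0) (cos(x) - 1)/(e^(x))
  = 0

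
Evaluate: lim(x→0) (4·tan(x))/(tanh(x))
This is a 0/0 indeterminate form.

Apply L'Hôpital's rule: differentiate numerator and denominator separately.
  f(x) = 4·tan(x)   ⇒   f'(x) = 4·tan(x)^2 + 4
  g(x) = tanh(x)   ⇒   g'(x) = 1 - tanh(x)^2
  lim(x→0) f'(x)/g'(x) = lim(x→0) (4·tan(x)^2 + 4)/(1 - tanh(x)^2)
  = 4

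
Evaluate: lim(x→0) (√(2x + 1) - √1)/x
This is a standard limit.

Factor or rationalize the expression:
  lim(x→0) (√(2x + 1) - √1)/x = 1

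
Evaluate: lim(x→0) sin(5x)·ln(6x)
This is a 0·∞ indeterminate form.

Rewrite 0·∞ as a quotient (0/0 or ∞/∞ form), then apply L'Hôpital's rule:
  lim(x→0) sin(5x)·ln(6x) = 0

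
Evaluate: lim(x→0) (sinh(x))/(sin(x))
This is a 0/0 indeterminate form.

Apply L'Hôpital's rule: differentiate numerator and denominator separately.
  f(x) = sinh(x)   ⇒   f'(x) = cosh(x)
  g(x) = sin(x)   ⇒   g'(x) = cos(x)
  lim(x→0) f'(x)/g'(x) = lim(x→0) (cosh(x))/(cos(x))
  = 1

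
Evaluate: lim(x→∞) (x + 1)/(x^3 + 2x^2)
This is an ∞/∞ indeterminate form.

Apply L'Hôpital's rule: differentiate numerator and denominator separately.
  f(x) = x + 1   ⇒   f'(x) = 1
  g(x) = x^3 + 2·x^2   ⇒   g'(x) = 3·x^2 + 4·x
  lim(x→∞) f'(x)/g'(x) = lim(x→∞) (1)/(3·x^2 + 4·x)
  = 0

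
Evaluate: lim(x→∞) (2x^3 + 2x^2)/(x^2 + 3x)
This is an ∞/∞ indeterminate form.

Apply L'Hôpital's rule: differentiate numerator and denominator separately.
  f(x) = 2·x^3 + 2·x^2   ⇒   f'(x) = 6·x^2 + 4·x
  g(x) = x^2 + 3·x   ⇒   g'(x) = 2·x + 3
  lim(x→∞) f'(x)/g'(x) = lim(x→∞) (6·x^2 + 4·x)/(2·x + 3)
  = ∞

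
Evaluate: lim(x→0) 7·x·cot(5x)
This is a 0·∞ indeterminate form.

Rewrite 0·∞ as a quotient (0/0 or ∞/∞ form), then apply L'Hôpital's rule:
  lim(x→0) 7·x·cot(5x) = 7/5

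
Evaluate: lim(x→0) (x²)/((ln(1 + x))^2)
This is a 0/0 indeterminate form.

Apply L'Hôpital's rule: differentiate numerator and denominator separately.
  f(x) = x^2   ⇒   f'(x) = 2·x
  g(x) = ln(x + 1)^2   ⇒   g'(x) = 2·ln(x + 1)/(x + 1)
  lim(x→0) f'(x)/g'(x) = lim(x→0) (2·x)/(2·ln(x + 1)/(x + 1))
  = 1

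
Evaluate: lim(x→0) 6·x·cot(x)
This is a 0·∞ indeterminate form.

Rewrite 0·∞ as a quotient (0/0 or ∞/∞ form), then apply L'Hôpital's rule:
  lim(x→0) 6·x·cot(x) = 6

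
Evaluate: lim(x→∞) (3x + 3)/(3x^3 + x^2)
This is an ∞/∞ indeterminate form.

Apply L'Hôpital's rule: differentiate numerator and denominator separately.
  f(x) = 3·x + 3   ⇒   f'(x) = 3
  g(x) = 3·x^3 + x^2   ⇒   g'(x) = 9·x^2 + 2·x
  lim(x→∞) f'(x)/g'(x) = lim(x→∞) (3)/(9·x^2 + 2·x)
  = 0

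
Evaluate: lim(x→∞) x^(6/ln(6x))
This is an exponential indeterminate form.

For exponential indeterminate forms, take the natural log:
  Let L = lim(x→∞) x^(6/ln(6x))
  Then ln(L) = lim(x→∞) [exponent × ln(base)]
  Evaluate using L'Hôpital or standard limits, then exponentiate.
  L = e^(6)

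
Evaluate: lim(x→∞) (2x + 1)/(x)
This is an ∞/∞ indeterminate form.

Apply L'Hôpital's rule: differentiate numerator and denominator separately.
  f(x) = 2·x + 1   ⇒   f'(x) = 2
  g(x) = x   ⇒   g'(x) = 1
  lim(x→∞) f'(x)/g'(x) = lim(x→∞) (2)/(1)
  = 2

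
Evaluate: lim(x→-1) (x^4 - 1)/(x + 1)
This is a standard limit.

Factor or rationalize the expression:
  lim(x→-1) (x^4 - 1)/(x + 1) = -4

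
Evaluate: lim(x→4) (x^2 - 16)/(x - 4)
This is a standard limit.

Factor or rationalize the expression:
  lim(x→4) (x^2 - 16)/(x - 4) = 8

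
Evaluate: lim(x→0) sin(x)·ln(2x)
This is a 0·∞ indeterminate form.

Rewrite 0·∞ as a quotient (0/0 or ∞/∞ form), then apply L'Hôpital's rule:
  lim(x→0) sin(x)·ln(2x) = 0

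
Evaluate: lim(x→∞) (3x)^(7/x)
This is an exponential indeterminate form.

For exponential indeterminate forms, take the natural log:
  Let L = lim(x→∞) (3x)^(7/x)
  Then ln(L) = lim(x→∞) [exponent × ln(base)]
  Evaluate using L'Hôpital or standard limits, then exponentiate.
  L = 1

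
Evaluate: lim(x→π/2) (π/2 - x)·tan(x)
This is a 0·∞ indeterminate form.

Rewrite 0·∞ as a quotient (0/0 or ∞/∞ form), then apply L'Hôpital's rule:
  lim(x→π/2) (π/2 - x)·tan(x) = 1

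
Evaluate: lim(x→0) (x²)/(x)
This is a 0/0 indeterminate form.

Apply L'Hôpital's rule: differentiate numerator and denominator separately.
  f(x) = x^2   ⇒   f'(x) = 2·x
  g(x) = x   ⇒   g'(x) = 1
  lim(x→0) f'(x)/g'(x) = lim(x→0) (2·x)/(1)
  = 0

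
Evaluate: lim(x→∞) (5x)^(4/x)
This is an exponential indeterminate form.

For exponential indeterminate forms, take the natural log:
  Let L = lim(x→∞) (5x)^(4/x)
  Then ln(L) = lim(x→∞) [exponent × ln(base)]
  Evaluate using L'Hôpital or standard limits, then exponentiate.
  L = 1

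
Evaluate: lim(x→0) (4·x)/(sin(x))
This is a 0/0 indeterminate form.

Apply L'Hôpital's rule: differentiate numerator and denominator separately.
  f(x) = 4·x   ⇒   f'(x) = 4
  g(x) = sin(x)   ⇒   g'(x) = cos(x)
  lim(x→0) f'(x)/g'(x) = lim(x→0) (4)/(cos(x))
  = 4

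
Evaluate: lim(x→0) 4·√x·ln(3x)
This is a 0·∞ indeterminate form.

Rewrite 0·∞ as a quotient (0/0 or ∞/∞ form), then apply L'Hôpital's rule:
  lim(x→0) 4·√x·ln(3x) = 0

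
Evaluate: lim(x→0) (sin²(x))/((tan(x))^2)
This is a 0/0 indeterminate form.

Apply L'Hôpital's rule: differentiate numerator and denominator separately.
  f(x) = sin(x)^2   ⇒   f'(x) = 2·sin(x)·cos(x)
  g(x) = tan(x)^2   ⇒   g'(x) = (2·tan(x)^2 + 2)·tan(x)
  lim(x→0) f'(x)/g'(x) = lim(x→0) (2·sin(x)·cos(x))/((2·tan(x)^2 + 2)·tan(x))
  = 1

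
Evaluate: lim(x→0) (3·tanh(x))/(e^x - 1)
This is a 0/0 indeterminate form.

Apply L'Hôpital's rule: differentiate numerator and denominator separately.
  f(x) = 3·tanh(x)   ⇒   f'(x) = 3 - 3·tanh(x)^2
  g(x) = e^(x) - 1   ⇒   g'(x) = e^(x)
  lim(x→0) f'(x)/g'(x) = lim(x→0) (3 - 3·tanh(x)^2)/(e^(x))
  = 3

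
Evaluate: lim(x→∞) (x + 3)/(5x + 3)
This is an ∞/∞ indeterminate form.

Apply L'Hôpital's rule: differentiate numerator and denominator separately.
  f(x) = x + 3   ⇒   f'(x) = 1
  g(x) = 5·x + 3   ⇒   g'(x) = 5
  lim(x→∞) f'(x)/g'(x) = lim(x→∞) (1)/(5)
  = 1/5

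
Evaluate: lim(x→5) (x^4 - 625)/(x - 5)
This is a standard limit.

Factor or rationalize the expression:
  lim(x→5) (x^4 - 625)/(x - 5) = 500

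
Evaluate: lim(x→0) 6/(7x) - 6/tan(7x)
This is an ∞-∞ indeterminate form.

Combine fractions or rationalize to convert ∞-∞ to 0/0 form:
  lim(x→0) 6/(7x) - 6/tan(7x) = 0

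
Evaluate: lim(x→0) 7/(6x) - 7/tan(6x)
This is an ∞-∞ indeterminate form.

Combine fractions or rationalize to convert ∞-∞ to 0/0 form:
  lim(x→0) 7/(6x) - 7/tan(6x) = 0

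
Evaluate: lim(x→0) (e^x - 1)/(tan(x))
This is a 0/0 indeterminate form.

Apply L'Hôpital's rule: differentiate numerator and denominator separately.
  f(x) = e^(x) - 1   ⇒   f'(x) = e^(x)
  g(x) = tan(x)   ⇒   g'(x) = tan(x)^2 + 1
  lim(x→0) f'(x)/g'(x) = lim(x→0) (e^(x))/(tan(x)^2 + 1)
  = 1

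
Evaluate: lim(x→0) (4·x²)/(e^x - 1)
This is a 0/0 indeterminate form.

Apply L'Hôpital's rule: differentiate numerator and denominator separately.
  f(x) = 4·x^2   ⇒   f'(x) = 8·x
  g(x) = e^(x) - 1   ⇒   g'(x) = e^(x)
  lim(x→0) f'(x)/g'(x) = lim(x→0) (8·x)/(e^(x))
  = 0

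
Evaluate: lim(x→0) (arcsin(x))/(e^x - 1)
This is a 0/0 indeterminate form.

Apply L'Hôpital's rule: differentiate numerator and denominator separately.
  f(x) = asin(x)   ⇒   f'(x) = 1/sqrt(1 - x^2)
  g(x) = e^(x) - 1   ⇒   g'(x) = e^(x)
  lim(x→0) f'(x)/g'(x) = lim(x→0) (1/sqrt(1 - x^2))/(e^(x))
  = 1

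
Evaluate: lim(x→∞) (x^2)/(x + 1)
This is an ∞/∞ indeterminate form.

Apply L'Hôpital's rule: differentiate numerator and denominator separately.
  f(x) = x^2   ⇒   f'(x) = 2·x
  g(x) = x + 1   ⇒   g'(x) = 1
  lim(x→∞) f'(x)/g'(x) = lim(x→∞) (2·x)/(1)
  = ∞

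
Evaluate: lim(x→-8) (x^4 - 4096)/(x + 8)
This is a standard limit.

Factor or rationalize the expression:
  lim(x→-8) (x^4 - 4096)/(x + 8) = -2048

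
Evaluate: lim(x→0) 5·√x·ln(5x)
This is a 0·∞ indeterminate form.

Rewrite 0·∞ as a quotient (0/0 or ∞/∞ form), then apply L'Hôpital's rule:
  lim(x→0) 5·√x·ln(5x) = 0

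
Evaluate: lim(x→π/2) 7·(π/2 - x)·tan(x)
This is a 0·∞ indeterminate form.

Rewrite 0·∞ as a quotient (0/0 or ∞/∞ form), then apply L'Hôpital's rule:
  lim(x→π/2) 7·(π/2 - x)·tan(x) = 7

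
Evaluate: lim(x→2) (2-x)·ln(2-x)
This is a 0·∞ indeterminate form.

Rewrite 0·∞ as a quotient (0/0 or ∞/∞ form), then apply L'Hôpital's rule:
  lim(x→2) (2-x)·ln(2-x) = 0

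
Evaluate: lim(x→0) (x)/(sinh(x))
This is a 0/0 indeterminate form.

Apply L'Hôpital's rule: differentiate numerator and denominator separately.
  f(x) = x   ⇒   f'(x) = 1
  g(x) = sinh(x)   ⇒   g'(x) = cosh(x)
  lim(x→0) f'(x)/g'(x) = lim(x→0) (1)/(cosh(x))
  = 1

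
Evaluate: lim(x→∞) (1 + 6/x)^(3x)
This is an exponential indeterminate form.

For exponential indeterminate forms, take the natural log:
  Let L = lim(x→∞) (1 + 6/x)^(3x)
  Then ln(L) = lim(x→∞) [exponent × ln(base)]
  Evaluate using L'Hôpital or standard limits, then exponentiate.
  L = e^(18)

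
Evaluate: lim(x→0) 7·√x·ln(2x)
This is a 0·∞ indeterminate form.

Rewrite 0·∞ as a quotient (0/0 or ∞/∞ form), then apply L'Hôpital's rule:
  lim(x→0) 7·√x·ln(2x) = 0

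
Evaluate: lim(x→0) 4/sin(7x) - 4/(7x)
This is an ∞-∞ indeterminate form.

Combine fractions or rationalize to convert ∞-∞ to 0/0 form:
  lim(x→0) 4/sin(7x) - 4/(7x) = 0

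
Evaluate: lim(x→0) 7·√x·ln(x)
This is a 0·∞ indeterminate form.

Rewrite 0·∞ as a quotient (0/0 or ∞/∞ form), then apply L'Hôpital's rule:
  lim(x→0) 7·√x·ln(x) = 0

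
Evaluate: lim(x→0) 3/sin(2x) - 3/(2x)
This is an ∞-∞ indeterminate form.

Combine fractions or rationalize to convert ∞-∞ to 0/0 form:
  lim(x→0) 3/sin(2x) - 3/(2x) = 0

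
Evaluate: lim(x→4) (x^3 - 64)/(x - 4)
This is a standard limit.

Factor or rationalize the expression:
  lim(x→4) (x^3 - 64)/(x - 4) = 48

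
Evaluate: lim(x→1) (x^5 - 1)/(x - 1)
This is a standard limit.

Factor or rationalize the expression:
  lim(x→1) (x^5 - 1)/(x - 1) = 5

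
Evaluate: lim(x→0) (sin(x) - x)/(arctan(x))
This is a 0/0 indeterminate form.

Apply L'Hôpital's rule: differentiate numerator and denominator separately.
  f(x) = -x + sin(x)   ⇒   f'(x) = cos(x) - 1
  g(x) = atan(x)   ⇒   g'(x) = 1/(x^2 + 1)
  lim(x→0) f'(x)/g'(x) = lim(x→0) (cos(x) - 1)/(1/(x^2 + 1))
  = 0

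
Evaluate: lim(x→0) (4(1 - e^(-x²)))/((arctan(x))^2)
This is a 0/0 indeterminate form.

Apply L'Hôpital's rule: differentiate numerator and denominator separately.
  f(x) = 4 - 4·e^(-x^2)   ⇒   f'(x) = 8·x·e^(-x^2)
  g(x) = atan(x)^2   ⇒   g'(x) = 2·atan(x)/(x^2 + 1)
  lim(x→0) f'(x)/g'(x) = lim(x→0) (8·x·e^(-x^2))/(2·atan(x)/(x^2 + 1))
  = 4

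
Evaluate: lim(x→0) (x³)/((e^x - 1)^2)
This is a 0/0 indeterminate form.

Apply L'Hôpital's rule: differentiate numerator and denominator separately.
  f(x) = x^3   ⇒   f'(x) = 3·x^2
  g(x) = (e^(x) - 1)^2   ⇒   g'(x) = 2·(e^(x) - 1)·e^(x)
  lim(x→0) f'(x)/g'(x) = lim(x→0) (3·x^2)/(2·(e^(x) - 1)·e^(x))
  = 0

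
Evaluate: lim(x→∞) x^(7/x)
This is an exponential indeterminate form.

For exponential indeterminate forms, take the natural log:
  Let L = lim(x→∞) x^(7/x)
  Then ln(L) = lim(x→∞) [exponent × ln(base)]
  Evaluate using L'Hôpital or standard limits, then exponentiate.
  L = 1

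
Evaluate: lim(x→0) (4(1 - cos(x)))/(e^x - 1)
This is a 0/0 indeterminate form.

Apply L'Hôpital's rule: differentiate numerator and denominator separately.
  f(x) = 4 - 4·cos(x)   ⇒   f'(x) = 4·sin(x)
  g(x) = e^(x) - 1   ⇒   g'(x) = e^(x)
  lim(x→0) f'(x)/g'(x) = lim(x→0) (4·sin(x))/(e^(x))
  = 0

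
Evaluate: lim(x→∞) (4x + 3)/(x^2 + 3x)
This is an ∞/∞ indeterminate form.

Apply L'Hôpital's rule: differentiate numerator and denominator separately.
  f(x) = 4·x + 3   ⇒   f'(x) = 4
  g(x) = x^2 + 3·x   ⇒   g'(x) = 2·x + 3
  lim(x→∞) f'(x)/g'(x) = lim(x→∞) (4)/(2·x + 3)
  = 0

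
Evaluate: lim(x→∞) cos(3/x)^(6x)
This is an exponential indeterminate form.

For exponential indeterminate forms, take the natural log:
  Let L = lim(x→∞) cos(3/x)^(6x)
  Then ln(L) = lim(x→∞) [exponent × ln(base)]
  Evaluate using L'Hôpital or standard limits, then exponentiate.
  L = 1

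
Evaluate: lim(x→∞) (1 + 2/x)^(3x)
This is an exponential indeterminate form.

For exponential indeterminate forms, take the natural log:
  Let L = lim(x→∞) (1 + 2/x)^(3x)
  Then ln(L) = lim(x→∞) [exponent × ln(base)]
  Evaluate using L'Hôpital or standard limits, then exponentiate.
  L = e^(6)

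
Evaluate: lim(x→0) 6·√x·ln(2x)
This is a 0·∞ indeterminate form.

Rewrite 0·∞ as a quotient (0/0 or ∞/∞ form), then apply L'Hôpital's rule:
  lim(x→0) 6·√x·ln(2x) = 0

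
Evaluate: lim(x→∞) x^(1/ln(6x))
This is an exponential indeterminate form.

For exponential indeterminate forms, take the natural log:
  Let L = lim(x→∞) x^(1/ln(6x))
  Then ln(L) = lim(x→∞) [exponent × ln(base)]
  Evaluate using L'Hôpital or standard limits, then exponentiate.
  L = e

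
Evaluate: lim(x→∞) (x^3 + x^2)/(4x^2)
This is an ∞/∞ indeterminate form.

Apply L'Hôpital's rule: differentiate numerator and denominator separately.
  f(x) = x^3 + x^2   ⇒   f'(x) = 3·x^2 + 2·x
  g(x) = 4·x^2   ⇒   g'(x) = 8·x
  lim(x→∞) f'(x)/g'(x) = lim(x→∞) (3·x^2 + 2·x)/(8·x)
  = ∞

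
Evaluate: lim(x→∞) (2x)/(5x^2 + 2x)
This is an ∞/∞ indeterminate form.

Apply L'Hôpital's rule: differentiate numerator and denominator separately.
  f(x) = 2·x   ⇒   f'(x) = 2
  g(x) = 5·x^2 + 2·x   ⇒   g'(x) = 10·x + 2
  lim(x→∞) f'(x)/g'(x) = lim(x→∞) (2)/(10·x + 2)
  = 0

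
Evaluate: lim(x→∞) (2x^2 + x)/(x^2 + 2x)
This is an ∞/∞ indeterminate form.

Apply L'Hôpital's rule: differentiate numerator and denominator separately.
  f(x) = 2·x^2 + x   ⇒   f'(x) = 4·x + 1
  g(x) = x^2 + 2·x   ⇒   g'(x) = 2·x + 2
  lim(x→∞) f'(x)/g'(x) = lim(x→∞) (4·x + 1)/(2·x + 2)
  = 2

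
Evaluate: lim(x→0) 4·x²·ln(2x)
This is a 0·∞ indeterminate form.

Rewrite 0·∞ as a quotient (0/0 or ∞/∞ form), then apply L'Hôpital's rule:
  lim(x→0) 4·x²·ln(2x) = 0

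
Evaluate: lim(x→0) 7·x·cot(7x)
This is a 0·∞ indeterminate form.

Rewrite 0·∞ as a quotient (0/0 or ∞/∞ form), then apply L'Hôpital's rule:
  lim(x→0) 7·x·cot(7x) = 1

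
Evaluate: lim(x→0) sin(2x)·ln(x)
This is a 0·∞ indeterminate form.

Rewrite 0·∞ as a quotient (0/0 or ∞/∞ form), then apply L'Hôpital's rule:
  lim(x→0) sin(2x)·ln(x) = 0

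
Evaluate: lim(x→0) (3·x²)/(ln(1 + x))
This is a 0/0 indeterminate form.

Apply L'Hôpital's rule: differentiate numerator and denominator separately.
  f(x) = 3·x^2   ⇒   f'(x) = 6·x
  g(x) = ln(x + 1)   ⇒   g'(x) = 1/(x + 1)
  lim(x→0) f'(x)/g'(x) = lim(x→0) (6·x)/(1/(x + 1))
  = 0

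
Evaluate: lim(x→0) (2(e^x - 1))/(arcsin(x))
This is a 0/0 indeterminate form.

Apply L'Hôpital's rule: differentiate numerator and denominator separately.
  f(x) = 2·e^(x) - 2   ⇒   f'(x) = 2·e^(x)
  g(x) = asin(x)   ⇒   g'(x) = 1/sqrt(1 - x^2)
  lim(x→0) f'(x)/g'(x) = lim(x→0) (2·e^(x))/(1/sqrt(1 - x^2))
  = 2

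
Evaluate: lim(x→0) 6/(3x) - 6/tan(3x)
This is an ∞-∞ indeterminate form.

Combine fractions or rationalize to convert ∞-∞ to 0/0 form:
  lim(x→0) 6/(3x) - 6/tan(3x) = 0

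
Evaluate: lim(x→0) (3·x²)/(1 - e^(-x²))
This is a 0/0 indeterminate form.

Apply L'Hôpital's rule: differentiate numerator and denominator separately.
  f(x) = 3·x^2   ⇒   f'(x) = 6·x
  g(x) = 1 - e^(-x^2)   ⇒   g'(x) = 2·x·e^(-x^2)
  lim(x→0) f'(x)/g'(x) = lim(x→0) (6·x)/(2·x·e^(-x^2))
  = 3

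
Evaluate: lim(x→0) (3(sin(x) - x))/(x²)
This is a 0/0 indeterminate form.

Apply L'Hôpital's rule: differentiate numerator and denominator separately.
  f(x) = -3·x + 3·sin(x)   ⇒   f'(x) = 3·cos(x) - 3
  g(x) = x^2   ⇒   g'(x) = 2·x
  lim(x→0) f'(x)/g'(x) = lim(x→0) (3·cos(x) - 3)/(2·x)
  = 0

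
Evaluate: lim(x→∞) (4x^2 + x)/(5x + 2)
This is an ∞/∞ indeterminate form.

Apply L'Hôpital's rule: differentiate numerator and denominator separately.
  f(x) = 4·x^2 + x   ⇒   f'(x) = 8·x + 1
  g(x) = 5·x + 2   ⇒   g'(x) = 5
  lim(x→∞) f'(x)/g'(x) = lim(x→∞) (8·x + 1)/(5)
  = ∞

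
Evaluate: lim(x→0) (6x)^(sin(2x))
This is an exponential indeterminate form.

For exponential indeterminate forms, take the natural log:
  Let L = lim(x→0) (6x)^(sin(2x))
  Then ln(L) = lim(x→0) [exponent × ln(base)]
  Evaluate using L'Hôpital or standard limits, then exponentiate.
  L = 1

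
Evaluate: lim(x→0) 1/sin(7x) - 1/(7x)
This is an ∞-∞ indeterminate form.

Combine fractions or rationalize to convert ∞-∞ to 0/0 form:
  lim(x→0) 1/sin(7x) - 1/(7x) = 0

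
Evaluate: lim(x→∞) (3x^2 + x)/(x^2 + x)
This is an ∞/∞ indeterminate form.

Apply L'Hôpital's rule: differentiate numerator and denominator separately.
  f(x) = 3·x^2 + x   ⇒   f'(x) = 6·x + 1
  g(x) = x^2 + x   ⇒   g'(x) = 2·x + 1
  lim(x→∞) f'(x)/g'(x) = lim(x→∞) (6·x + 1)/(2·x + 1)
  = 3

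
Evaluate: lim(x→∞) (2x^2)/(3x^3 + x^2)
This is an ∞/∞ indeterminate form.

Apply L'Hôpital's rule: differentiate numerator and denominator separately.
  f(x) = 2·x^2   ⇒   f'(x) = 4·x
  g(x) = 3·x^3 + x^2   ⇒   g'(x) = 9·x^2 + 2·x
  lim(x→∞) f'(x)/g'(x) = lim(x→∞) (4·x)/(9·x^2 + 2·x)
  = 0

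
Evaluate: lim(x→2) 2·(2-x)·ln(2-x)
This is a 0·∞ indeterminate form.

Rewrite 0·∞ as a quotient (0/0 or ∞/∞ form), then apply L'Hôpital's rule:
  lim(x→2) 2·(2-x)·ln(2-x) = 0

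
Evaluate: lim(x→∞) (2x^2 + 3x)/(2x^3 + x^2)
This is an ∞/∞ indeterminate form.

Apply L'Hôpital's rule: differentiate numerator and denominator separately.
  f(x) = 2·x^2 + 3·x   ⇒   f'(x) = 4·x + 3
  g(x) = 2·x^3 + x^2   ⇒   g'(x) = 6·x^2 + 2·x
  lim(x→∞) f'(x)/g'(x) = lim(x→∞) (4·x + 3)/(6·x^2 + 2·x)
  = 0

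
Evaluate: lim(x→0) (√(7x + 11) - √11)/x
This is a standard limit.

Factor or rationalize the expression:
  lim(x→0) (√(7x + 11) - √11)/x = 7·sqrt(11)/22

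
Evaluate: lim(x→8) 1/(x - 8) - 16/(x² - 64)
This is an ∞-∞ indeterminate form.

Combine fractions or rationalize to convert ∞-∞ to 0/0 form:
  lim(x→8) 1/(x - 8) - 16/(x² - 64) = 1/16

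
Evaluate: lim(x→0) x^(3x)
This is an exponential indeterminate form.

For exponential indeterminate forms, take the natural log:
  Let L = lim(x→0) x^(3x)
  Then ln(L) = lim(x→0) [exponent × ln(base)]
  Evaluate using L'Hôpital or standard limits, then exponentiate.
  L = 1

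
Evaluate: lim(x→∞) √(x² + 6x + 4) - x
This is an ∞-∞ indeterminate form.

Combine fractions or rationalize to convert ∞-∞ to 0/0 form:
  lim(x→∞) √(x² + 6x + 4) - x = 3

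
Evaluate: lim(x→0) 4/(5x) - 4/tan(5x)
This is an ∞-∞ indeterminate form.

Combine fractions or rationalize to convert ∞-∞ to 0/0 form:
  lim(x→0) 4/(5x) - 4/tan(5x) = 0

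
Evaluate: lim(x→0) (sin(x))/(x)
This is a 0/0 indeterminate form.

Apply L'Hôpital's rule: differentiate numerator and denominator separately.
  f(x) = sin(x)   ⇒   f'(x) = cos(x)
  g(x) = x   ⇒   g'(x) = 1
  lim(x→0) f'(x)/g'(x) = lim(x→0) (cos(x))/(1)
  = 1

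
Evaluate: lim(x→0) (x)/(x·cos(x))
This is a 0/0 indeterminate form.

Apply L'Hôpital's rule: differentiate numerator and denominator separately.
  f(x) = x   ⇒   f'(x) = 1
  g(x) = x·cos(x)   ⇒   g'(x) = -x·sin(x) + cos(x)
  lim(x→0) f'(x)/g'(x) = lim(x→0) (1)/(-x·sin(x) + cos(x))
  = 1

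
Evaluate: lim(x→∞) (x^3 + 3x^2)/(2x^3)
This is an ∞/∞ indeterminate form.

Apply L'Hôpital's rule: differentiate numerator and denominator separately.
  f(x) = x^3 + 3·x^2   ⇒   f'(x) = 3·x^2 + 6·x
  g(x) = 2·x^3   ⇒   g'(x) = 6·x^2
  lim(x→∞) f'(x)/g'(x) = lim(x→∞) (3·x^2 + 6·x)/(6·x^2)
  = 1/2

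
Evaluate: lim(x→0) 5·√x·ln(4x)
This is a 0·∞ indeterminate form.

Rewrite 0·∞ as a quotient (0/0 or ∞/∞ form), then apply L'Hôpital's rule:
  lim(x→0) 5·√x·ln(4x) = 0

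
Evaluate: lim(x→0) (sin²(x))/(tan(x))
This is a 0/0 indeterminate form.

Apply L'Hôpital's rule: differentiate numerator and denominator separately.
  f(x) = sin(x)^2   ⇒   f'(x) = 2·sin(x)·cos(x)
  g(x) = tan(x)   ⇒   g'(x) = tan(x)^2 + 1
  lim(x→0) f'(x)/g'(x) = lim(x→0) (2·sin(x)·cos(x))/(tan(x)^2 + 1)
  = 0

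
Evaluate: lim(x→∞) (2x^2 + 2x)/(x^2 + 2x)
This is an ∞/∞ indeterminate form.

Apply L'Hôpital's rule: differentiate numerator and denominator separately.
  f(x) = 2·x^2 + 2·x   ⇒   f'(x) = 4·x + 2
  g(x) = x^2 + 2·x   ⇒   g'(x) = 2·x + 2
  lim(x→∞) f'(x)/g'(x) = lim(x→∞) (4·x + 2)/(2·x + 2)
  = 2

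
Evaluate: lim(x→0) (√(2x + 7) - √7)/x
This is a standard limit.

Factor or rationalize the expression:
  lim(x→0) (√(2x + 7) - √7)/x = sqrt(7)/7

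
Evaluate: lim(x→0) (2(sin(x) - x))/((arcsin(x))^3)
This is a 0/0 indeterminate form.

Apply L'Hôpital's rule: differentiate numerator and denominator separately.
  f(x) = -2·x + 2·sin(x)   ⇒   f'(x) = 2·cos(x) - 2
  g(x) = asin(x)^3   ⇒   g'(x) = 3·asin(x)^2/sqrt(1 - x^2)
  lim(x→0) f'(x)/g'(x) = lim(x→0) (2·cos(x) - 2)/(3·asin(x)^2/sqrt(1 - x^2))
  = -1/3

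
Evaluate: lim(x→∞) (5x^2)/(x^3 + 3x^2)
This is an ∞/∞ indeterminate form.

Apply L'Hôpital's rule: differentiate numerator and denominator separately.
  f(x) = 5·x^2   ⇒   f'(x) = 10·x
  g(x) = x^3 + 3·x^2   ⇒   g'(x) = 3·x^2 + 6·x
  lim(x→∞) f'(x)/g'(x) = lim(x→∞) (10·x)/(3·x^2 + 6·x)
  = 0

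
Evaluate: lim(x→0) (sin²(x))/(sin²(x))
This is a 0/0 indeterminate form.

Apply L'Hôpital's rule: differentiate numerator and denominator separately.
  f(x) = sin(x)^2   ⇒   f'(x) = 2·sin(x)·cos(x)
  g(x) = sin(x)^2   ⇒   g'(x) = 2·sin(x)·cos(x)
  lim(x→0) f'(x)/g'(x) = lim(x→0) (2·sin(x)·cos(x))/(2·sin(x)·cos(x))
  = 1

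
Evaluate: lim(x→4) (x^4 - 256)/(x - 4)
This is a standard limit.

Factor or rationalize the expression:
  lim(x→4) (x^4 - 256)/(x - 4) = 256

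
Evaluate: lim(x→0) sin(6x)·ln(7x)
This is a 0·∞ indeterminate form.

Rewrite 0·∞ as a quotient (0/0 or ∞/∞ form), then apply L'Hôpital's rule:
  lim(x→0) sin(6x)·ln(7x) = 0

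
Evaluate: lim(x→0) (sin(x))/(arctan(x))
This is a 0/0 indeterminate form.

Apply L'Hôpital's rule: differentiate numerator and denominator separately.
  f(x) = sin(x)   ⇒   f'(x) = cos(x)
  g(x) = atan(x)   ⇒   g'(x) = 1/(x^2 + 1)
  lim(x→0) f'(x)/g'(x) = lim(x→0) (cos(x))/(1/(x^2 + 1))
  = 1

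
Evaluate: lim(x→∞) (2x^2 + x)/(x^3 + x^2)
This is an ∞/∞ indeterminate form.

Apply L'Hôpital's rule: differentiate numerator and denominator separately.
  f(x) = 2·x^2 + x   ⇒   f'(x) = 4·x + 1
  g(x) = x^3 + x^2   ⇒   g'(x) = 3·x^2 + 2·x
  lim(x→∞) f'(x)/g'(x) = lim(x→∞) (4·x + 1)/(3·x^2 + 2·x)
  = 0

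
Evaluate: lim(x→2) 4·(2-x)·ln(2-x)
This is a 0·∞ indeterminate form.

Rewrite 0·∞ as a quotient (0/0 or ∞/∞ form), then apply L'Hôpital's rule:
  lim(x→2) 4·(2-x)·ln(2-x) = 0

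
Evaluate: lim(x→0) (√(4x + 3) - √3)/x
This is a standard limit.

Factor or rationalize the expression:
  lim(x→0) (√(4x + 3) - √3)/x = 2·sqrt(3)/3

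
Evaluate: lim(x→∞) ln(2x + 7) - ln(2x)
This is an ∞-∞ indeterminate form.

Combine fractions or rationalize to convert ∞-∞ to 0/0 form:
  lim(x→∞) ln(2x + 7) - ln(2x) = 0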